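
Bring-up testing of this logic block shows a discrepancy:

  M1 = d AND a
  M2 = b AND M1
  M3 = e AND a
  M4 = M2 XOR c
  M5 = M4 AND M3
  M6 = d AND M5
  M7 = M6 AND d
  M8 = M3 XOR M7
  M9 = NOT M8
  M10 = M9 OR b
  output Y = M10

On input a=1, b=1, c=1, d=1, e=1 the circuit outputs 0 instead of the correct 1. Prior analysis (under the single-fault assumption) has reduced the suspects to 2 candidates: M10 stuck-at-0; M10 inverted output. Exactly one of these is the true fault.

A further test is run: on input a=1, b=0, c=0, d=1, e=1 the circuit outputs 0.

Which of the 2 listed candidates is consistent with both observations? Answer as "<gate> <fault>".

Evaluate each candidate on input a=1, b=0, c=0, d=1, e=1:
  M10 stuck-at-0: M1=1, M2=0, M3=1, M4=0, M5=0, M6=0, M7=0, M8=1, M9=0, M10=0 [stuck-at-0] → 0 — matches
  M10 inverted output: M1=1, M2=0, M3=1, M4=0, M5=0, M6=0, M7=0, M8=1, M9=0, M10=1 [inverted output] → 1 — eliminated
Only M10 stuck-at-0 reproduces the observed 0.

M10 stuck-at-0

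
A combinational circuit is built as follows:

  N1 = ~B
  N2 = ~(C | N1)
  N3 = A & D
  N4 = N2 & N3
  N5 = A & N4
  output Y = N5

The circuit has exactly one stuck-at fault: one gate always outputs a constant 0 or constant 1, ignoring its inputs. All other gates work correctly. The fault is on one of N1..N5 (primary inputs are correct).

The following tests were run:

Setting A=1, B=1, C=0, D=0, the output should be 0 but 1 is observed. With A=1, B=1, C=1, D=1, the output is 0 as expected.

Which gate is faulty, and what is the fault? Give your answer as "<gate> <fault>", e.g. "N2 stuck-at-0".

Fault-free values for test 1 (A=1, B=1, C=0, D=0): N1=0, N2=1, N3=0, N4=0, N5=0, giving Y=0. Observed 1.
Test 1: faults giving observed 1 are {N3 stuck-at-1, N4 stuck-at-1, N5 stuck-at-1}.
Test 2 (A=1, B=1, C=1, D=1): fault-free N1=0, N2=0, N3=1, N4=0, N5=0 → 0; observed 0. Eliminates N4 stuck-at-1, N5 stuck-at-1.
Only N3 stuck-at-1 is consistent with every test.

N3 stuck-at-1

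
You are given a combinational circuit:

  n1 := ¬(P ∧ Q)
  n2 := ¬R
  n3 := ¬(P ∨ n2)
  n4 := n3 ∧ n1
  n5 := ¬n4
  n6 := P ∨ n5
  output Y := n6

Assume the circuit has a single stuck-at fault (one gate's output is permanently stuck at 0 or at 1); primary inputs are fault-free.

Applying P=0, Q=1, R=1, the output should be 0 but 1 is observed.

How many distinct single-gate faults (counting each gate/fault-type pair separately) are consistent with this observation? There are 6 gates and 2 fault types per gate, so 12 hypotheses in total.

Fault-free: n1=1, n2=0, n3=1, n4=1, n5=0, n6=0 → 0. Observed 1.
  n1 stuck-at-0: output 1 ✓
  n1 stuck-at-1: output 0 ✗
  n2 stuck-at-0: output 0 ✗
  n2 stuck-at-1: output 1 ✓
  n3 stuck-at-0: output 1 ✓
  n3 stuck-at-1: output 0 ✗
  n4 stuck-at-0: output 1 ✓
  n4 stuck-at-1: output 0 ✗
  n5 stuck-at-0: output 0 ✗
  n5 stuck-at-1: output 1 ✓
  n6 stuck-at-0: output 0 ✗
  n6 stuck-at-1: output 1 ✓
Consistent faults: {n1 stuck-at-0, n2 stuck-at-1, n3 stuck-at-0, n4 stuck-at-0, n5 stuck-at-1, n6 stuck-at-1} — 6 in all.

6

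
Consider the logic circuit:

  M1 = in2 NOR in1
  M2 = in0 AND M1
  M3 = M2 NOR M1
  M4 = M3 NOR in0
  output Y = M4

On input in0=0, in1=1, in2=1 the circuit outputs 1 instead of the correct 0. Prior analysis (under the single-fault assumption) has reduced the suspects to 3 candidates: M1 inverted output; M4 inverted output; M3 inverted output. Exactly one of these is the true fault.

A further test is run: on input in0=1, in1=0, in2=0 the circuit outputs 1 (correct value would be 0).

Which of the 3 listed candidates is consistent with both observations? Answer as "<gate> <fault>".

Evaluate each candidate on input in0=1, in1=0, in2=0:
  M1 inverted output: M1=0 [inverted output], M2=0, M3=1, M4=0 → 0 — eliminated
  M4 inverted output: M1=1, M2=1, M3=0, M4=1 [inverted output] → 1 — matches
  M3 inverted output: M1=1, M2=1, M3=1 [inverted output], M4=0 → 0 — eliminated
Only M4 inverted output reproduces the observed 1.

M4 inverted output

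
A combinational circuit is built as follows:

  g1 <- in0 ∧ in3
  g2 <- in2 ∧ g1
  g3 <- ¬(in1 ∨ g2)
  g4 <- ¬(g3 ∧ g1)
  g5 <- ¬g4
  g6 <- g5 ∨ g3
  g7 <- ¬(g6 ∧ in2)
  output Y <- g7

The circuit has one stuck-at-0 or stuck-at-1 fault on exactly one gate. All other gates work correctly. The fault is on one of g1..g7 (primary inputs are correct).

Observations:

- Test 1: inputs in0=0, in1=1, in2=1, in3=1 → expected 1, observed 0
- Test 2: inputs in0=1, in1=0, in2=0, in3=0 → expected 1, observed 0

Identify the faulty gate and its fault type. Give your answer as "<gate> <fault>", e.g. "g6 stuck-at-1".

g7 stuck-at-0

Fault-free values for test 1 (in0=0, in1=1, in2=1, in3=1): g1=0, g2=0, g3=0, g4=1, g5=0, g6=0, g7=1, giving Y=1. Observed 0.
Test 1: faults giving observed 0 are {g3 stuck-at-1, g4 stuck-at-0, g5 stuck-at-1, g6 stuck-at-1, g7 stuck-at-0}.
Test 2 (in0=1, in1=0, in2=0, in3=0): fault-free g1=0, g2=0, g3=1, g4=1, g5=0, g6=1, g7=1 → 1; observed 0. Eliminates g3 stuck-at-1, g4 stuck-at-0, g5 stuck-at-1, g6 stuck-at-1.
Only g7 stuck-at-0 is consistent with every test.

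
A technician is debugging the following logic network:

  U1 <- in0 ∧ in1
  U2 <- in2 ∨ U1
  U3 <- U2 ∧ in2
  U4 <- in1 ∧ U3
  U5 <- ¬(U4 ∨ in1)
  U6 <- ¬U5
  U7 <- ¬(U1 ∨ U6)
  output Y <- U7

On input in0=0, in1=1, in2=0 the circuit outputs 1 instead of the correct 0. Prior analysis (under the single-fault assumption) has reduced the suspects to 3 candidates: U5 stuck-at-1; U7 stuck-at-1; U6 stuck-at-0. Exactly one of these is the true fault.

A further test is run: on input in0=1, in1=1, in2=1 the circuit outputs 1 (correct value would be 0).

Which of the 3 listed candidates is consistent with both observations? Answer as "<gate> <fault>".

Evaluate each candidate on input in0=1, in1=1, in2=1:
  U5 stuck-at-1: U1=1, U2=1, U3=1, U4=1, U5=1 [stuck-at-1], U6=0, U7=0 → 0 — eliminated
  U7 stuck-at-1: U1=1, U2=1, U3=1, U4=1, U5=0, U6=1, U7=1 [stuck-at-1] → 1 — matches
  U6 stuck-at-0: U1=1, U2=1, U3=1, U4=1, U5=0, U6=0 [stuck-at-0], U7=0 → 0 — eliminated
Only U7 stuck-at-1 reproduces the observed 1.

U7 stuck-at-1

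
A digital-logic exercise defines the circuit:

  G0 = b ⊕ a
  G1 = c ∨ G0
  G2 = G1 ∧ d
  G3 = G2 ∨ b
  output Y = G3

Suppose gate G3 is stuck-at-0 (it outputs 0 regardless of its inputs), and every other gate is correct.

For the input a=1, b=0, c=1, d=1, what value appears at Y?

Propagate with G3 forced: G0=1, G1=1, G2=1, G3=0 [stuck-at-0].
So Y = 0. (Without the fault it would be 1.)

0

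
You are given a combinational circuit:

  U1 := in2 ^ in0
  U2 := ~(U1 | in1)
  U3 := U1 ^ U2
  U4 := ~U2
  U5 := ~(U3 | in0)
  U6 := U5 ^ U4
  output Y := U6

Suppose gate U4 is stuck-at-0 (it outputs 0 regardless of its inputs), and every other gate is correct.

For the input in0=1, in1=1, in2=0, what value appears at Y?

0

Propagate with U4 forced: U1=1, U2=0, U3=1, U4=0 [stuck-at-0], U5=0, U6=0.
So Y = 0. (Without the fault it would be 1.)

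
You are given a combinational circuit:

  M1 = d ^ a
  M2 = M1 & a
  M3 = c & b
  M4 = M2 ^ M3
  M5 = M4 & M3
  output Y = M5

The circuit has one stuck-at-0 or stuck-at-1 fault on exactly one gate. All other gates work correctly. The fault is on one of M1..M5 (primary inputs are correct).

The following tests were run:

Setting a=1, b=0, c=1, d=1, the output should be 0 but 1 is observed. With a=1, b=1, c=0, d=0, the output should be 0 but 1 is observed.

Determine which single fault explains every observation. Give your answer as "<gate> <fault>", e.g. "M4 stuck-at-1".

Fault-free values for test 1 (a=1, b=0, c=1, d=1): M1=0, M2=0, M3=0, M4=0, M5=0, giving Y=0. Observed 1.
Test 1: faults giving observed 1 are {M3 stuck-at-1, M5 stuck-at-1}.
Test 2 (a=1, b=1, c=0, d=0): fault-free M1=1, M2=1, M3=0, M4=1, M5=0 → 0; observed 1. Eliminates M3 stuck-at-1.
Only M5 stuck-at-1 is consistent with every test.

M5 stuck-at-1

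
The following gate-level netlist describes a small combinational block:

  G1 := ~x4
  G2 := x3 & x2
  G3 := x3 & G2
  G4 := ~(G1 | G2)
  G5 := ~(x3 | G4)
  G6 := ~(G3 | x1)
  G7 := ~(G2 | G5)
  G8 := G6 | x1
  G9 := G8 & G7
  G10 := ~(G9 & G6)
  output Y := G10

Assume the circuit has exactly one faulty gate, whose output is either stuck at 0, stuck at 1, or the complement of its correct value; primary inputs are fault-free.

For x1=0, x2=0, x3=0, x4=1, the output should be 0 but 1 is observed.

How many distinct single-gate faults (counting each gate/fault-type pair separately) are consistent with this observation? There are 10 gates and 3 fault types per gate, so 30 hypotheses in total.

Fault-free: G1=0, G2=0, G3=0, G4=1, G5=0, G6=1, G7=1, G8=1, G9=1, G10=0 → 0. Observed 1.
  G1: stuck-at-1, inverted output ✓; others ✗
  G2: stuck-at-1, inverted output ✓; others ✗
  G3: stuck-at-1, inverted output ✓; others ✗
  G4: stuck-at-0, inverted output ✓; others ✗
  G5: stuck-at-1, inverted output ✓; others ✗
  G6: stuck-at-0, inverted output ✓; others ✗
  G7: stuck-at-0, inverted output ✓; others ✗
  G8: stuck-at-0, inverted output ✓; others ✗
  G9: stuck-at-0, inverted output ✓; others ✗
  G10: stuck-at-1, inverted output ✓; others ✗
Consistent faults: {G1 stuck-at-1, G1 inverted output, G2 stuck-at-1, G2 inverted output, G3 stuck-at-1, G3 inverted output, G4 stuck-at-0, G4 inverted output, G5 stuck-at-1, G5 inverted output, G6 stuck-at-0, G6 inverted output, G7 stuck-at-0, G7 inverted output, G8 stuck-at-0, G8 inverted output, G9 stuck-at-0, G9 inverted output, G10 stuck-at-1, G10 inverted output} — 20 in all.

20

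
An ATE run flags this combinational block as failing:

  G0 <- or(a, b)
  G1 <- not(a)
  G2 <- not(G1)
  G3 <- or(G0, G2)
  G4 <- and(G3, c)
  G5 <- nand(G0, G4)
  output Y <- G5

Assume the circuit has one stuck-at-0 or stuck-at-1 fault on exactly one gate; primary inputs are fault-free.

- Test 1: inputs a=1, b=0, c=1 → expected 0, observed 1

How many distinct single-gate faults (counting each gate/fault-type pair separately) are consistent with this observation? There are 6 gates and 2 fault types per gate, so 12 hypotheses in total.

4

Fault-free: G0=1, G1=0, G2=1, G3=1, G4=1, G5=0 → 0. Observed 1.
  G0 stuck-at-0: output 1 ✓
  G0 stuck-at-1: output 0 ✗
  G1 stuck-at-0: output 0 ✗
  G1 stuck-at-1: output 0 ✗
  G2 stuck-at-0: output 0 ✗
  G2 stuck-at-1: output 0 ✗
  G3 stuck-at-0: output 1 ✓
  G3 stuck-at-1: output 0 ✗
  G4 stuck-at-0: output 1 ✓
  G4 stuck-at-1: output 0 ✗
  G5 stuck-at-0: output 0 ✗
  G5 stuck-at-1: output 1 ✓
Consistent faults: {G0 stuck-at-0, G3 stuck-at-0, G4 stuck-at-0, G5 stuck-at-1} — 4 in all.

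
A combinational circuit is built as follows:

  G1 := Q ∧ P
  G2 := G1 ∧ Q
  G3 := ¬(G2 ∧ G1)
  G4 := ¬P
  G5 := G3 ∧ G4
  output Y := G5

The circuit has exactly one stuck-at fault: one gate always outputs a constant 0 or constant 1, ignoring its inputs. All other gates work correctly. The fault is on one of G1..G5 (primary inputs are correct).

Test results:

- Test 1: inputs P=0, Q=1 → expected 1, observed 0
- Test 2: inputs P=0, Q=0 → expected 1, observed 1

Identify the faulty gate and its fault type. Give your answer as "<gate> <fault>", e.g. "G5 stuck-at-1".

Fault-free values for test 1 (P=0, Q=1): G1=0, G2=0, G3=1, G4=1, G5=1, giving Y=1. Observed 0.
Test 1: faults giving observed 0 are {G1 stuck-at-1, G3 stuck-at-0, G4 stuck-at-0, G5 stuck-at-0}.
Test 2 (P=0, Q=0): fault-free G1=0, G2=0, G3=1, G4=1, G5=1 → 1; observed 1. Eliminates G3 stuck-at-0, G4 stuck-at-0, G5 stuck-at-0.
Only G1 stuck-at-1 is consistent with every test.

G1 stuck-at-1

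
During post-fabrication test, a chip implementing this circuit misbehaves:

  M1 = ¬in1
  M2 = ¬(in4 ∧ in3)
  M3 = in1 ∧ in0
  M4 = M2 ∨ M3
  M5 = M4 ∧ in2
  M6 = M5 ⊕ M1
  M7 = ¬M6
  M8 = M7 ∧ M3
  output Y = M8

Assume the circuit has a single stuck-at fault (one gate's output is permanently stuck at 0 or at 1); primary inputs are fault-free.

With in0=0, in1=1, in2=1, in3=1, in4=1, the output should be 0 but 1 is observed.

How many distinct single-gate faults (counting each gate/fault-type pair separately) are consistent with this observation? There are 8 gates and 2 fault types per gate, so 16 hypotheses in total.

Fault-free: M1=0, M2=0, M3=0, M4=0, M5=0, M6=0, M7=1, M8=0 → 0. Observed 1.
  M1: none of the 2 fault types match ✗
  M2: none of the 2 fault types match ✗
  M3: none of the 2 fault types match ✗
  M4: none of the 2 fault types match ✗
  M5: none of the 2 fault types match ✗
  M6: none of the 2 fault types match ✗
  M7: none of the 2 fault types match ✗
  M8: stuck-at-1 ✓; others ✗
Consistent faults: {M8 stuck-at-1} — 1 in all.

1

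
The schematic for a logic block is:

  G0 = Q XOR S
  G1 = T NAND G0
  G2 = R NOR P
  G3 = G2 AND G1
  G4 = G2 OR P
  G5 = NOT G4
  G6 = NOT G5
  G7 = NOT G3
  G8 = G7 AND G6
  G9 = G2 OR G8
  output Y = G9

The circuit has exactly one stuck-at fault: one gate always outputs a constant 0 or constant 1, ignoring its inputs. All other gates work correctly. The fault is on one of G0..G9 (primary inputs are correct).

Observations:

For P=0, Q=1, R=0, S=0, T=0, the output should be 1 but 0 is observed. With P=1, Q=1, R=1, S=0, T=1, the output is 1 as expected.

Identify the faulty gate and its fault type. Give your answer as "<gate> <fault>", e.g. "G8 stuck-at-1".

Fault-free values for test 1 (P=0, Q=1, R=0, S=0, T=0): G0=1, G1=1, G2=1, G3=1, G4=1, G5=0, G6=1, G7=0, G8=0, G9=1, giving Y=1. Observed 0.
Test 1: faults giving observed 0 are {G2 stuck-at-0, G9 stuck-at-0}.
Test 2 (P=1, Q=1, R=1, S=0, T=1): fault-free G0=1, G1=0, G2=0, G3=0, G4=1, G5=0, G6=1, G7=1, G8=1, G9=1 → 1; observed 1. Eliminates G9 stuck-at-0.
Only G2 stuck-at-0 is consistent with every test.

G2 stuck-at-0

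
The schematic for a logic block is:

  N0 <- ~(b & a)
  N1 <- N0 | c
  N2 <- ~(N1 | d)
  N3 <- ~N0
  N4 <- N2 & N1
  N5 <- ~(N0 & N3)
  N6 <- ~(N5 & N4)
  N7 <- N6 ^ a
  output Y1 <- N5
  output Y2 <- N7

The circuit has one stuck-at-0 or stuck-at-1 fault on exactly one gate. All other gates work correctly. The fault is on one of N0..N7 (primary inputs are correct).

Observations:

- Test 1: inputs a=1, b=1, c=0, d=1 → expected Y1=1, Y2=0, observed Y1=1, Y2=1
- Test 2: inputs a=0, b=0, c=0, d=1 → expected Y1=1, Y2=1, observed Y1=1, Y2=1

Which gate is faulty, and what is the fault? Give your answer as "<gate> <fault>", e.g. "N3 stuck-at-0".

N7 stuck-at-1

Fault-free values for test 1 (a=1, b=1, c=0, d=1): N0=0, N1=0, N2=0, N3=1, N4=0, N5=1, N6=1, N7=0, giving Y1=1, Y2=0. Observed Y1=1, Y2=1.
Test 1: faults giving observed Y1=1, Y2=1 are {N4 stuck-at-1, N6 stuck-at-0, N7 stuck-at-1}.
Test 2 (a=0, b=0, c=0, d=1): fault-free N0=1, N1=1, N2=0, N3=0, N4=0, N5=1, N6=1, N7=1 → Y1=1, Y2=1; observed Y1=1, Y2=1. Eliminates N4 stuck-at-1, N6 stuck-at-0.
Only N7 stuck-at-1 is consistent with every test.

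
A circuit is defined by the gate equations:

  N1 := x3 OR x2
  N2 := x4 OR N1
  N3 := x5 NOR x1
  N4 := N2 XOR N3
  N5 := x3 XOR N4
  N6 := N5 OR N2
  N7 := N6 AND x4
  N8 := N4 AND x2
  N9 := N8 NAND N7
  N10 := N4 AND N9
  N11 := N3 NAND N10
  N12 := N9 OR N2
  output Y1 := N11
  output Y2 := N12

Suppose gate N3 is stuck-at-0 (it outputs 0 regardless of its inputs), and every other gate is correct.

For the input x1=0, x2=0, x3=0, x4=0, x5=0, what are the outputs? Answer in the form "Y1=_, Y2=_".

Propagate with N3 forced: N1=0, N2=0, N3=0 [stuck-at-0], N4=0, N5=0, N6=0, N7=0, N8=0, N9=1, N10=0, N11=1, N12=1.
So the outputs are Y1=1, Y2=1. (Without the fault they would be Y1=0, Y2=1.)

Y1=1, Y2=1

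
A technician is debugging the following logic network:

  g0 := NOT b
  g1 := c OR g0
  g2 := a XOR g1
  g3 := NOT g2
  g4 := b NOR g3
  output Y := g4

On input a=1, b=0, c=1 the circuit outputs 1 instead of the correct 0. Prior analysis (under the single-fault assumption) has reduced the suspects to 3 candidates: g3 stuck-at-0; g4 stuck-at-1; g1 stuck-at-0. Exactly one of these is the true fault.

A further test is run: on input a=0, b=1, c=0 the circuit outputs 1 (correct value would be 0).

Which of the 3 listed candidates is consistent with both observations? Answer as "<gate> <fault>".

g4 stuck-at-1

Evaluate each candidate on input a=0, b=1, c=0:
  g3 stuck-at-0: g0=0, g1=0, g2=0, g3=0 [stuck-at-0], g4=0 → 0 — eliminated
  g4 stuck-at-1: g0=0, g1=0, g2=0, g3=1, g4=1 [stuck-at-1] → 1 — matches
  g1 stuck-at-0: g0=0, g1=0 [stuck-at-0], g2=0, g3=1, g4=0 → 0 — eliminated
Only g4 stuck-at-1 reproduces the observed 1.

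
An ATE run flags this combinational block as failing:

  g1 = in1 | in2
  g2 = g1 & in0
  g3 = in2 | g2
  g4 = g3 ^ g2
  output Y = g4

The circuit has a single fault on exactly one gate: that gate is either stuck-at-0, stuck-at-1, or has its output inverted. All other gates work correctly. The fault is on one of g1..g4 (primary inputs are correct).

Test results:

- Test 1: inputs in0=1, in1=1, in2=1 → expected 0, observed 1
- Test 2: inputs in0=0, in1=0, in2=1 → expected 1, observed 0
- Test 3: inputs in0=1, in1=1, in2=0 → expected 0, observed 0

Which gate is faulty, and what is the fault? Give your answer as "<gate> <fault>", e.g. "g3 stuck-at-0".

g2 inverted output

Fault-free values for test 1 (in0=1, in1=1, in2=1): g1=1, g2=1, g3=1, g4=0, giving Y=0. Observed 1.
Test 1: faults giving observed 1 are {g1 stuck-at-0, g1 inverted output, g2 stuck-at-0, g2 inverted output, g3 stuck-at-0, g3 inverted output, g4 stuck-at-1, g4 inverted output}.
Test 2 (in0=0, in1=0, in2=1): fault-free g1=1, g2=0, g3=1, g4=1 → 1; observed 0. Eliminates g1 stuck-at-0, g1 inverted output, g2 stuck-at-0, g4 stuck-at-1.
Test 3 (in0=1, in1=1, in2=0): fault-free g1=1, g2=1, g3=1, g4=0 → 0; observed 0. Eliminates g3 stuck-at-0, g3 inverted output, g4 inverted output.
Only g2 inverted output is consistent with every test.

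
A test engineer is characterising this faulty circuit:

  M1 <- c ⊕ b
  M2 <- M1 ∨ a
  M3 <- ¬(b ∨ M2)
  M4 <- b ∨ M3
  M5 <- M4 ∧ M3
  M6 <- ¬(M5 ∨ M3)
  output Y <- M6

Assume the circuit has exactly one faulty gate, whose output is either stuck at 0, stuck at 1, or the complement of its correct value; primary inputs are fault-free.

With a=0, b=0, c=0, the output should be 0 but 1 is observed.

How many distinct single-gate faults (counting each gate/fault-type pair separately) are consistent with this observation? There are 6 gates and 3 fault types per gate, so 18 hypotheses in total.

8

Fault-free: M1=0, M2=0, M3=1, M4=1, M5=1, M6=0 → 0. Observed 1.
  M1: stuck-at-1, inverted output ✓; others ✗
  M2: stuck-at-1, inverted output ✓; others ✗
  M3: stuck-at-0, inverted output ✓; others ✗
  M4: none of the 3 fault types match ✗
  M5: none of the 3 fault types match ✗
  M6: stuck-at-1, inverted output ✓; others ✗
Consistent faults: {M1 stuck-at-1, M1 inverted output, M2 stuck-at-1, M2 inverted output, M3 stuck-at-0, M3 inverted output, M6 stuck-at-1, M6 inverted output} — 8 in all.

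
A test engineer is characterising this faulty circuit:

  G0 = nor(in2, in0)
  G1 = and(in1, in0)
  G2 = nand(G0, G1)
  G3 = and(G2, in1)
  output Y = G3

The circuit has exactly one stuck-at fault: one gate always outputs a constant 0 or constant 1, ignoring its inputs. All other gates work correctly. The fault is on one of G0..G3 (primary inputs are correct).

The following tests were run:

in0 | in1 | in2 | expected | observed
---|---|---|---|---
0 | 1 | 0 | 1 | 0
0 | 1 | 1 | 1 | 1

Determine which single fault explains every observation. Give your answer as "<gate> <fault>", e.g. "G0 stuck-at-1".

Fault-free values for test 1 (in0=0, in1=1, in2=0): G0=1, G1=0, G2=1, G3=1, giving Y=1. Observed 0.
Test 1: faults giving observed 0 are {G1 stuck-at-1, G2 stuck-at-0, G3 stuck-at-0}.
Test 2 (in0=0, in1=1, in2=1): fault-free G0=0, G1=0, G2=1, G3=1 → 1; observed 1. Eliminates G2 stuck-at-0, G3 stuck-at-0.
Only G1 stuck-at-1 is consistent with every test.

G1 stuck-at-1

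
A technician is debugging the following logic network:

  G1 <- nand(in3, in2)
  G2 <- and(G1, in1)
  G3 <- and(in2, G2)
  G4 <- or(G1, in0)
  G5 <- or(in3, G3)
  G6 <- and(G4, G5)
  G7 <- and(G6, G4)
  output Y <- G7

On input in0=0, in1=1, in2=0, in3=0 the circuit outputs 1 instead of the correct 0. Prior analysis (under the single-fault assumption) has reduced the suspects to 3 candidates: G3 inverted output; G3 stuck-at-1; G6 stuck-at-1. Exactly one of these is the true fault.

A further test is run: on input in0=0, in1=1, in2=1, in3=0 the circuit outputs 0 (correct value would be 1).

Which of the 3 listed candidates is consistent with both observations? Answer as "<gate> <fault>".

Evaluate each candidate on input in0=0, in1=1, in2=1, in3=0:
  G3 inverted output: G1=1, G2=1, G3=0 [inverted output], G4=1, G5=0, G6=0, G7=0 → 0 — matches
  G3 stuck-at-1: G1=1, G2=1, G3=1 [stuck-at-1], G4=1, G5=1, G6=1, G7=1 → 1 — eliminated
  G6 stuck-at-1: G1=1, G2=1, G3=1, G4=1, G5=1, G6=1 [stuck-at-1], G7=1 → 1 — eliminated
Only G3 inverted output reproduces the observed 0.

G3 inverted output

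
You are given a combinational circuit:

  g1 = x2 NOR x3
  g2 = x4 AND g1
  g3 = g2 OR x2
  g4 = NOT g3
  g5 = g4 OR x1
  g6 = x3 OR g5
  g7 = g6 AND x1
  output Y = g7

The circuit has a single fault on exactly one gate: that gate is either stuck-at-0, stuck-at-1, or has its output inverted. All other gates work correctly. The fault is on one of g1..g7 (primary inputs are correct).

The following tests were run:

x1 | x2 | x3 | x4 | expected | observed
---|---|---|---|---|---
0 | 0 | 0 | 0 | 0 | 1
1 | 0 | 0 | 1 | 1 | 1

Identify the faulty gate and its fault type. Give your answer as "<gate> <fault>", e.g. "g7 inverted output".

g7 stuck-at-1

Fault-free values for test 1 (x1=0, x2=0, x3=0, x4=0): g1=1, g2=0, g3=0, g4=1, g5=1, g6=1, g7=0, giving Y=0. Observed 1.
Test 1: faults giving observed 1 are {g7 stuck-at-1, g7 inverted output}.
Test 2 (x1=1, x2=0, x3=0, x4=1): fault-free g1=1, g2=1, g3=1, g4=0, g5=1, g6=1, g7=1 → 1; observed 1. Eliminates g7 inverted output.
Only g7 stuck-at-1 is consistent with every test.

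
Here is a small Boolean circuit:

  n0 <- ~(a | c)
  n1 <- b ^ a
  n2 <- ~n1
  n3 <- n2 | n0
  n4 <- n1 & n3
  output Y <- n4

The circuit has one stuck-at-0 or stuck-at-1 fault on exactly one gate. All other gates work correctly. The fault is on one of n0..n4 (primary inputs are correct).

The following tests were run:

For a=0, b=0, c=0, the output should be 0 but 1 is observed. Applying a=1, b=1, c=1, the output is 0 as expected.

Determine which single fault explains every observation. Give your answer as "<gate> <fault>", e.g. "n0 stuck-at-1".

Fault-free values for test 1 (a=0, b=0, c=0): n0=1, n1=0, n2=1, n3=1, n4=0, giving Y=0. Observed 1.
Test 1: faults giving observed 1 are {n1 stuck-at-1, n4 stuck-at-1}.
Test 2 (a=1, b=1, c=1): fault-free n0=0, n1=0, n2=1, n3=1, n4=0 → 0; observed 0. Eliminates n4 stuck-at-1.
Only n1 stuck-at-1 is consistent with every test.

n1 stuck-at-1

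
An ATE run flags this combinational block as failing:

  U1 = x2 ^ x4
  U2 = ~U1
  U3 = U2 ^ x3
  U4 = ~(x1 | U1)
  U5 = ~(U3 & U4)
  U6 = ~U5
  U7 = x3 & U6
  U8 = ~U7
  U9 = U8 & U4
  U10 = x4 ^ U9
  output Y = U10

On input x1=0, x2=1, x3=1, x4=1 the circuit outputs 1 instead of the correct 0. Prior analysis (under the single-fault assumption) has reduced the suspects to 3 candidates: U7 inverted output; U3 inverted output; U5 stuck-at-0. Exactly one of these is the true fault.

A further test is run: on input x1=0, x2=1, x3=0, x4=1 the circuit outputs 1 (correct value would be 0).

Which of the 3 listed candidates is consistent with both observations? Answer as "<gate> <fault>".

U7 inverted output

Evaluate each candidate on input x1=0, x2=1, x3=0, x4=1:
  U7 inverted output: U1=0, U2=1, U3=1, U4=1, U5=0, U6=1, U7=1 [inverted output], U8=0, U9=0, U10=1 → 1 — matches
  U3 inverted output: U1=0, U2=1, U3=0 [inverted output], U4=1, U5=1, U6=0, U7=0, U8=1, U9=1, U10=0 → 0 — eliminated
  U5 stuck-at-0: U1=0, U2=1, U3=1, U4=1, U5=0 [stuck-at-0], U6=1, U7=0, U8=1, U9=1, U10=0 → 0 — eliminated
Only U7 inverted output reproduces the observed 1.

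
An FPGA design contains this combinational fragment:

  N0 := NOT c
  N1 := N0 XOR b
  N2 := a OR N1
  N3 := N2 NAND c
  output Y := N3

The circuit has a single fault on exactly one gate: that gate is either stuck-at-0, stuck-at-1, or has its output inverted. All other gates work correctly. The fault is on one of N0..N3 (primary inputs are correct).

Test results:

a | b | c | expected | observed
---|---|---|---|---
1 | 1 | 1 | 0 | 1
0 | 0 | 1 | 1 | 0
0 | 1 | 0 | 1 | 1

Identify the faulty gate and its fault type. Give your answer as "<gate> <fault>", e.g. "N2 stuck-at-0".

N2 inverted output

Fault-free values for test 1 (a=1, b=1, c=1): N0=0, N1=1, N2=1, N3=0, giving Y=0. Observed 1.
Test 1: faults giving observed 1 are {N2 stuck-at-0, N2 inverted output, N3 stuck-at-1, N3 inverted output}.
Test 2 (a=0, b=0, c=1): fault-free N0=0, N1=0, N2=0, N3=1 → 1; observed 0. Eliminates N2 stuck-at-0, N3 stuck-at-1.
Test 3 (a=0, b=1, c=0): fault-free N0=1, N1=0, N2=0, N3=1 → 1; observed 1. Eliminates N3 inverted output.
Only N2 inverted output is consistent with every test.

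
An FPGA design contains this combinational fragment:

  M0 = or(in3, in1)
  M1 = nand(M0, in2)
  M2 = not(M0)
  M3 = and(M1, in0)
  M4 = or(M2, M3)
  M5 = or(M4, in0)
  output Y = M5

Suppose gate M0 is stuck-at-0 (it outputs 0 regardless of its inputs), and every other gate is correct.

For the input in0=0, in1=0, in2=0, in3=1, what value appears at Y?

1

Propagate with M0 forced: M0=0 [stuck-at-0], M1=1, M2=1, M3=0, M4=1, M5=1.
So Y = 1. (Without the fault it would be 0.)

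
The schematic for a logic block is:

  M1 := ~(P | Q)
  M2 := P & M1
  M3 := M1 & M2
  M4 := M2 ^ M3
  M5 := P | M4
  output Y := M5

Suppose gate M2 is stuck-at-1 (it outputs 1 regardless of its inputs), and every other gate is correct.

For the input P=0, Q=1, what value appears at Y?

1

Propagate with M2 forced: M1=0, M2=1 [stuck-at-1], M3=0, M4=1, M5=1.
So Y = 1. (Without the fault it would be 0.)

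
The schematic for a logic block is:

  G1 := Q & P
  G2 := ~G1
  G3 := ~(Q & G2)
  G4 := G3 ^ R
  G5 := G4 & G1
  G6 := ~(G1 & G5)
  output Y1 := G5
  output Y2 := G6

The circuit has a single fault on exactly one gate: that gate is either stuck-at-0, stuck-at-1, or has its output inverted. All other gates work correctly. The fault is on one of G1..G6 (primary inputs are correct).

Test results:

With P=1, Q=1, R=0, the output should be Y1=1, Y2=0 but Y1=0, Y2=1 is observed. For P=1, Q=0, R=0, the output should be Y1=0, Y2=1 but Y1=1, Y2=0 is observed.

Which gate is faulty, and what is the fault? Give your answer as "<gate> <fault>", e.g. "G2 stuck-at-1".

G1 inverted output

Fault-free values for test 1 (P=1, Q=1, R=0): G1=1, G2=0, G3=1, G4=1, G5=1, G6=0, giving Y1=1, Y2=0. Observed Y1=0, Y2=1.
Test 1: faults giving observed Y1=0, Y2=1 are {G1 stuck-at-0, G1 inverted output, G2 stuck-at-1, G2 inverted output, G3 stuck-at-0, G3 inverted output, G4 stuck-at-0, G4 inverted output, G5 stuck-at-0, G5 inverted output}.
Test 2 (P=1, Q=0, R=0): fault-free G1=0, G2=1, G3=1, G4=1, G5=0, G6=1 → Y1=0, Y2=1; observed Y1=1, Y2=0. Eliminates G1 stuck-at-0, G2 stuck-at-1, G2 inverted output, G3 stuck-at-0, G3 inverted output, G4 stuck-at-0, G4 inverted output, G5 stuck-at-0, G5 inverted output.
Only G1 inverted output is consistent with every test.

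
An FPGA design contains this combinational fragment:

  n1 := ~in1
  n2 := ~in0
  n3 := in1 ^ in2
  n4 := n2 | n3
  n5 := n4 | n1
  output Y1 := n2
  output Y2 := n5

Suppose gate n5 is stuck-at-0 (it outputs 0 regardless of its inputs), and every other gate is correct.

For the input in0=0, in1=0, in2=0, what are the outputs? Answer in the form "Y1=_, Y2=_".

Propagate with n5 forced: n1=1, n2=1, n3=0, n4=1, n5=0 [stuck-at-0].
So the outputs are Y1=1, Y2=0. (Without the fault they would be Y1=1, Y2=1.)

Y1=1, Y2=0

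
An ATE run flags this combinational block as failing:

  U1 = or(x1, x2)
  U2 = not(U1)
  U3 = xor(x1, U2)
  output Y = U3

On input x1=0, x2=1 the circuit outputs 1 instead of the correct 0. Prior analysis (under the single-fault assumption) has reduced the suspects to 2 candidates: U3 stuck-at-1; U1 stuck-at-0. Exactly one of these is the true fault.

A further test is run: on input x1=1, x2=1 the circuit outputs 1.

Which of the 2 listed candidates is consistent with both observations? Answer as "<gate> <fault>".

U3 stuck-at-1

Evaluate each candidate on input x1=1, x2=1:
  U3 stuck-at-1: U1=1, U2=0, U3=1 [stuck-at-1] → 1 — matches
  U1 stuck-at-0: U1=0 [stuck-at-0], U2=1, U3=0 → 0 — eliminated
Only U3 stuck-at-1 reproduces the observed 1.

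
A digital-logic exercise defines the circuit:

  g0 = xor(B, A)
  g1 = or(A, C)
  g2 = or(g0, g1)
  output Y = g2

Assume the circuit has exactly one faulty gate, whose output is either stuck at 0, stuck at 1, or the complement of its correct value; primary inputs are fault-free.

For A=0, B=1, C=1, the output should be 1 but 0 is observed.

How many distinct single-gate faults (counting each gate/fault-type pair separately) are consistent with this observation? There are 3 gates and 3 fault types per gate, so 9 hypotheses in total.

2

Fault-free: g0=1, g1=1, g2=1 → 1. Observed 0.
  g0 stuck-at-0: output 1 ✗
  g0 stuck-at-1: output 1 ✗
  g0 inverted output: output 1 ✗
  g1 stuck-at-0: output 1 ✗
  g1 stuck-at-1: output 1 ✗
  g1 inverted output: output 1 ✗
  g2 stuck-at-0: output 0 ✓
  g2 stuck-at-1: output 1 ✗
  g2 inverted output: output 0 ✓
Consistent faults: {g2 stuck-at-0, g2 inverted output} — 2 in all.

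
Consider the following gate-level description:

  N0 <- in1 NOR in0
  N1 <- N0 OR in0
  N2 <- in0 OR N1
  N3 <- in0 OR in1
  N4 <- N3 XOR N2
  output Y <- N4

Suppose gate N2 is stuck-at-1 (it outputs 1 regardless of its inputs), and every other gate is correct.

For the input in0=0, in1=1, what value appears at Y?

0

Propagate with N2 forced: N0=0, N1=0, N2=1 [stuck-at-1], N3=1, N4=0.
So Y = 0. (Without the fault it would be 1.)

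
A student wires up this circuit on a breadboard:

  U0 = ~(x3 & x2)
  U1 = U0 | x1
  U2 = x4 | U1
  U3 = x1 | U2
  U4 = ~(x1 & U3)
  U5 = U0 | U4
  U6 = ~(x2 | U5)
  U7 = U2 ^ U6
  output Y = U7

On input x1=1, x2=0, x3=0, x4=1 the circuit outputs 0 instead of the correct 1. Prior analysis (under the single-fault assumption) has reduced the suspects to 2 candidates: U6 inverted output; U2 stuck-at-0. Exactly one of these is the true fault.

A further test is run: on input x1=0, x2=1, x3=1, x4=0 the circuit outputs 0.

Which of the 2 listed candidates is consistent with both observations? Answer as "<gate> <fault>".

U2 stuck-at-0

Evaluate each candidate on input x1=0, x2=1, x3=1, x4=0:
  U6 inverted output: U0=0, U1=0, U2=0, U3=0, U4=1, U5=1, U6=1 [inverted output], U7=1 → 1 — eliminated
  U2 stuck-at-0: U0=0, U1=0, U2=0 [stuck-at-0], U3=0, U4=1, U5=1, U6=0, U7=0 → 0 — matches
Only U2 stuck-at-0 reproduces the observed 0.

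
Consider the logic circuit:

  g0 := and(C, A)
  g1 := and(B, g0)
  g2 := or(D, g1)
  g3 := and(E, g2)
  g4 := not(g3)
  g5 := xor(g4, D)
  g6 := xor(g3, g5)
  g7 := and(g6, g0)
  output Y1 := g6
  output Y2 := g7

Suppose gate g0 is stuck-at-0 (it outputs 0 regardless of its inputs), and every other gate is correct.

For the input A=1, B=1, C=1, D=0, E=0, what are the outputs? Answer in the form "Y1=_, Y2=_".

Propagate with g0 forced: g0=0 [stuck-at-0], g1=0, g2=0, g3=0, g4=1, g5=1, g6=1, g7=0.
So the outputs are Y1=1, Y2=0. (Without the fault they would be Y1=1, Y2=1.)

Y1=1, Y2=0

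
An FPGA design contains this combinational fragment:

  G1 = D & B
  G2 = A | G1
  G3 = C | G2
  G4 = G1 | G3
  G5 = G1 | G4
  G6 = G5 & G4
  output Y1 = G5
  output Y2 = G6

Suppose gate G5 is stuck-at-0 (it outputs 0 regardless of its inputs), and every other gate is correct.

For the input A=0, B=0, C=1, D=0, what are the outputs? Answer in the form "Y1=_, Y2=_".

Propagate with G5 forced: G1=0, G2=0, G3=1, G4=1, G5=0 [stuck-at-0], G6=0.
So the outputs are Y1=0, Y2=0. (Without the fault they would be Y1=1, Y2=1.)

Y1=0, Y2=0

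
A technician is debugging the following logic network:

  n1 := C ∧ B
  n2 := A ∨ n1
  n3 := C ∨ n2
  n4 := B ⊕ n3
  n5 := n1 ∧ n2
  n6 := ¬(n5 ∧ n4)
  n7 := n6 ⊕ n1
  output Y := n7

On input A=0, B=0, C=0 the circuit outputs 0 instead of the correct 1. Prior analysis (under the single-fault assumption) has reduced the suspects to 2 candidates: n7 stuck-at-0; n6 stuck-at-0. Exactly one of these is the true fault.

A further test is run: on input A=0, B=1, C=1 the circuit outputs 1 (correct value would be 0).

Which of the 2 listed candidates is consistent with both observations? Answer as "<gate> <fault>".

n6 stuck-at-0

Evaluate each candidate on input A=0, B=1, C=1:
  n7 stuck-at-0: n1=1, n2=1, n3=1, n4=0, n5=1, n6=1, n7=0 [stuck-at-0] → 0 — eliminated
  n6 stuck-at-0: n1=1, n2=1, n3=1, n4=0, n5=1, n6=0 [stuck-at-0], n7=1 → 1 — matches
Only n6 stuck-at-0 reproduces the observed 1.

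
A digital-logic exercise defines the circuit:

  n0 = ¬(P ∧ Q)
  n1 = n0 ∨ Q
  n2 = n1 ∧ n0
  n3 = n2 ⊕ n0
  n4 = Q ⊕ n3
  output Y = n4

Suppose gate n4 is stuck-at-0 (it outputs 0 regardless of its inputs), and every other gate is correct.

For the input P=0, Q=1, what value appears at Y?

Propagate with n4 forced: n0=1, n1=1, n2=1, n3=0, n4=0 [stuck-at-0].
So Y = 0. (Without the fault it would be 1.)

0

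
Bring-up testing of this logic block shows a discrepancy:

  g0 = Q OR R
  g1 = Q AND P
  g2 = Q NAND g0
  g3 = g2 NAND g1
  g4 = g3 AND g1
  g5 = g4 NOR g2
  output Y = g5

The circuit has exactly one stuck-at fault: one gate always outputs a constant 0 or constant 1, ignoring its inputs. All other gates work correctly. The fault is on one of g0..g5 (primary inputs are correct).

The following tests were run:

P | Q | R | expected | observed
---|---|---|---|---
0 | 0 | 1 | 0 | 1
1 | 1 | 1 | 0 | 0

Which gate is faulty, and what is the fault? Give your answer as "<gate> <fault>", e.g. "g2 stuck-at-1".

Fault-free values for test 1 (P=0, Q=0, R=1): g0=1, g1=0, g2=1, g3=1, g4=0, g5=0, giving Y=0. Observed 1.
Test 1: faults giving observed 1 are {g2 stuck-at-0, g5 stuck-at-1}.
Test 2 (P=1, Q=1, R=1): fault-free g0=1, g1=1, g2=0, g3=1, g4=1, g5=0 → 0; observed 0. Eliminates g5 stuck-at-1.
Only g2 stuck-at-0 is consistent with every test.

g2 stuck-at-0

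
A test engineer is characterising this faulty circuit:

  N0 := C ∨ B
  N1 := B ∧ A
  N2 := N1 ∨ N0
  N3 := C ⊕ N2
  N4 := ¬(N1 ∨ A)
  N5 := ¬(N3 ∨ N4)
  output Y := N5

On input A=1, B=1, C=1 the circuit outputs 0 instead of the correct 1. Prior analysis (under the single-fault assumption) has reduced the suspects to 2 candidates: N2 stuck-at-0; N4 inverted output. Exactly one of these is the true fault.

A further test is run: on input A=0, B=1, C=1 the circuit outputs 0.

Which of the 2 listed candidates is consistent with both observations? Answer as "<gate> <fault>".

N2 stuck-at-0

Evaluate each candidate on input A=0, B=1, C=1:
  N2 stuck-at-0: N0=1, N1=0, N2=0 [stuck-at-0], N3=1, N4=1, N5=0 → 0 — matches
  N4 inverted output: N0=1, N1=0, N2=1, N3=0, N4=0 [inverted output], N5=1 → 1 — eliminated
Only N2 stuck-at-0 reproduces the observed 0.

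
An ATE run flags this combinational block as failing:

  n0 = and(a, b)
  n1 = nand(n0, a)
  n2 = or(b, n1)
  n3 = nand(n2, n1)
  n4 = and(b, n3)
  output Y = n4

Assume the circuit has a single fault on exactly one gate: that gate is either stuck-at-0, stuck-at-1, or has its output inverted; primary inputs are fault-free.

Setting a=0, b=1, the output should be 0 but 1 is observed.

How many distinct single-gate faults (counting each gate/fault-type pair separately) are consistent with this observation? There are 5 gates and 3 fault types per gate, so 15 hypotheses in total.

8

Fault-free: n0=0, n1=1, n2=1, n3=0, n4=0 → 0. Observed 1.
  n0: none of the 3 fault types match ✗
  n1: stuck-at-0, inverted output ✓; others ✗
  n2: stuck-at-0, inverted output ✓; others ✗
  n3: stuck-at-1, inverted output ✓; others ✗
  n4: stuck-at-1, inverted output ✓; others ✗
Consistent faults: {n1 stuck-at-0, n1 inverted output, n2 stuck-at-0, n2 inverted output, n3 stuck-at-1, n3 inverted output, n4 stuck-at-1, n4 inverted output} — 8 in all.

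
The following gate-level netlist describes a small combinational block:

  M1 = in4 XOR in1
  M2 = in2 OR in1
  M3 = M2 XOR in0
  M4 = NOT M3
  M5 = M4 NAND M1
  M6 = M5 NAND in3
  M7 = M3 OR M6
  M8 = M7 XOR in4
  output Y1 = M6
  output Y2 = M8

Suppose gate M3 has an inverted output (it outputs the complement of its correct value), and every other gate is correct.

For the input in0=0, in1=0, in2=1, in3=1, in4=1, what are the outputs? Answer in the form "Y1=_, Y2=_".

Y1=1, Y2=0

Propagate with M3 forced: M1=1, M2=1, M3=0 [inverted output], M4=1, M5=0, M6=1, M7=1, M8=0.
So the outputs are Y1=1, Y2=0. (Without the fault they would be Y1=0, Y2=0.)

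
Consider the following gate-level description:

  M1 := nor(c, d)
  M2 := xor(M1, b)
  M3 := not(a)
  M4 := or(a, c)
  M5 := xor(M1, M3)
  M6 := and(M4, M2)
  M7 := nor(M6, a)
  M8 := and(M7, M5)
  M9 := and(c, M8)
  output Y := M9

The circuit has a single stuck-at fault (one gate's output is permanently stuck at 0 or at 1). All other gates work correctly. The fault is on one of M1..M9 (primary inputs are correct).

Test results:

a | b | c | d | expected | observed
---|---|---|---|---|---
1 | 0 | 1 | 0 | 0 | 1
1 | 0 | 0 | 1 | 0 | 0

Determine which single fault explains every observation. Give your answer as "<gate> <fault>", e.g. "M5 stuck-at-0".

Fault-free values for test 1 (a=1, b=0, c=1, d=0): M1=0, M2=0, M3=0, M4=1, M5=0, M6=0, M7=0, M8=0, M9=0, giving Y=0. Observed 1.
Test 1: faults giving observed 1 are {M8 stuck-at-1, M9 stuck-at-1}.
Test 2 (a=1, b=0, c=0, d=1): fault-free M1=0, M2=0, M3=0, M4=1, M5=0, M6=0, M7=0, M8=0, M9=0 → 0; observed 0. Eliminates M9 stuck-at-1.
Only M8 stuck-at-1 is consistent with every test.

M8 stuck-at-1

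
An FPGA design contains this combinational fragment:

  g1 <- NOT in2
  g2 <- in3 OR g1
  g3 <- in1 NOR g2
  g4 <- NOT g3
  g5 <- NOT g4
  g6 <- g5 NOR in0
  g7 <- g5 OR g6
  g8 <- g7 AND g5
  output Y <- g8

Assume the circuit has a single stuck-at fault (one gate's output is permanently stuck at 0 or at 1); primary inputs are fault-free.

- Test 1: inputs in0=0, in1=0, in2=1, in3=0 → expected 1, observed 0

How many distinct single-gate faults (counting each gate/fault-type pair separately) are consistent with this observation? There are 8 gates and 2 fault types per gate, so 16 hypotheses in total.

Fault-free: g1=0, g2=0, g3=1, g4=0, g5=1, g6=0, g7=1, g8=1 → 1. Observed 0.
  g1: stuck-at-1 ✓; others ✗
  g2: stuck-at-1 ✓; others ✗
  g3: stuck-at-0 ✓; others ✗
  g4: stuck-at-1 ✓; others ✗
  g5: stuck-at-0 ✓; others ✗
  g6: none of the 2 fault types match ✗
  g7: stuck-at-0 ✓; others ✗
  g8: stuck-at-0 ✓; others ✗
Consistent faults: {g1 stuck-at-1, g2 stuck-at-1, g3 stuck-at-0, g4 stuck-at-1, g5 stuck-at-0, g7 stuck-at-0, g8 stuck-at-0} — 7 in all.

7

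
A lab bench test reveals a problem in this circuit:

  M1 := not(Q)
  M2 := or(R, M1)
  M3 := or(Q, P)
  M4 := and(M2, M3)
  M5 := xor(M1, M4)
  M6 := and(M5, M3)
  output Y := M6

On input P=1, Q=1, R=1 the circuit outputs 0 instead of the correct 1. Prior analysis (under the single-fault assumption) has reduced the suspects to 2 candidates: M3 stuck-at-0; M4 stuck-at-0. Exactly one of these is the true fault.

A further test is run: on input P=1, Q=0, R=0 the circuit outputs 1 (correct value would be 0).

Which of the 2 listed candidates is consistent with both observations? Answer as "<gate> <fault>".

M4 stuck-at-0

Evaluate each candidate on input P=1, Q=0, R=0:
  M3 stuck-at-0: M1=1, M2=1, M3=0 [stuck-at-0], M4=0, M5=1, M6=0 → 0 — eliminated
  M4 stuck-at-0: M1=1, M2=1, M3=1, M4=0 [stuck-at-0], M5=1, M6=1 → 1 — matches
Only M4 stuck-at-0 reproduces the observed 1.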